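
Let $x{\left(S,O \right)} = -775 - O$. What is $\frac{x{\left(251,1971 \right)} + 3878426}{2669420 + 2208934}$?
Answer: $\frac{1937840}{2439177} \approx 0.79447$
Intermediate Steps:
$\frac{x{\left(251,1971 \right)} + 3878426}{2669420 + 2208934} = \frac{\left(-775 - 1971\right) + 3878426}{2669420 + 2208934} = \frac{\left(-775 - 1971\right) + 3878426}{4878354} = \left(-2746 + 3878426\right) \frac{1}{4878354} = 3875680 \cdot \frac{1}{4878354} = \frac{1937840}{2439177}$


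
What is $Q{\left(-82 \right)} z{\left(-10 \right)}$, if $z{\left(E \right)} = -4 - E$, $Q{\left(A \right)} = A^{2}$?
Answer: $40344$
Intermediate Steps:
$Q{\left(-82 \right)} z{\left(-10 \right)} = \left(-82\right)^{2} \left(-4 - -10\right) = 6724 \left(-4 + 10\right) = 6724 \cdot 6 = 40344$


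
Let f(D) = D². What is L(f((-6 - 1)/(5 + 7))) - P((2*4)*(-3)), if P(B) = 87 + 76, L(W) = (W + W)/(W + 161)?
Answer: -540983/3319 ≈ -163.00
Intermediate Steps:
L(W) = 2*W/(161 + W) (L(W) = (2*W)/(161 + W) = 2*W/(161 + W))
P(B) = 163
L(f((-6 - 1)/(5 + 7))) - P((2*4)*(-3)) = 2*((-6 - 1)/(5 + 7))²/(161 + ((-6 - 1)/(5 + 7))²) - 1*163 = 2*(-7/12)²/(161 + (-7/12)²) - 163 = 2*(49/144)/(161 + 49/144) - 163 = 2*(49/144)/(23233/144) - 163 = 2*(49/144)*(144/23233) - 163 = 14/3319 - 163 = -540983/3319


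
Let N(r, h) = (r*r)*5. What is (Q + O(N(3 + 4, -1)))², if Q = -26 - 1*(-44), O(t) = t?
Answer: 69169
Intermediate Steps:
N(r, h) = 5*r² (N(r, h) = r²*5 = 5*r²)
Q = 18 (Q = -26 + 44 = 18)
(Q + O(N(3 + 4, -1)))² = (18 + 5*(3 + 4)²)² = (18 + 5*7²)² = (18 + 5*49)² = (18 + 245)² = 263² = 69169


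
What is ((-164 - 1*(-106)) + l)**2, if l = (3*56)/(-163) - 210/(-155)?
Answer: 84934942096/25532809 ≈ 3326.5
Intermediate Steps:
l = 1638/5053 (l = 168*(-1/163) - 210*(-1/155) = -168/163 + 42/31 = 1638/5053 ≈ 0.32416)
((-164 - 1*(-106)) + l)**2 = ((-164 - 1*(-106)) + 1638/5053)**2 = ((-164 + 106) + 1638/5053)**2 = (-58 + 1638/5053)**2 = (-291436/5053)**2 = 84934942096/25532809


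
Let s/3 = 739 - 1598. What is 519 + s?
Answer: -2058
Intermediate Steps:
s = -2577 (s = 3*(739 - 1598) = 3*(-859) = -2577)
519 + s = 519 - 2577 = -2058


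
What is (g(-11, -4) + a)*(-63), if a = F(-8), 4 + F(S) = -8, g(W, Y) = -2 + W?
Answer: 1575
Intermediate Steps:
F(S) = -12 (F(S) = -4 - 8 = -12)
a = -12
(g(-11, -4) + a)*(-63) = ((-2 - 11) - 12)*(-63) = (-13 - 12)*(-63) = -25*(-63) = 1575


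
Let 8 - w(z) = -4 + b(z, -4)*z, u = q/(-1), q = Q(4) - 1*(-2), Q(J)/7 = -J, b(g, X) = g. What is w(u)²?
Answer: 440896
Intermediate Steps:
Q(J) = -7*J (Q(J) = 7*(-J) = -7*J)
q = -26 (q = -7*4 - 1*(-2) = -28 + 2 = -26)
u = 26 (u = -26/(-1) = -26*(-1) = 26)
w(z) = 12 - z² (w(z) = 8 - (-4 + z*z) = 8 - (-4 + z²) = 8 + (4 - z²) = 12 - z²)
w(u)² = (12 - 1*26²)² = (12 - 1*676)² = (12 - 676)² = (-664)² = 440896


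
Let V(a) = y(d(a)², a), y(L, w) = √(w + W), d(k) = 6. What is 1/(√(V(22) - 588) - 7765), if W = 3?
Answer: -7765/60295808 - I*√583/60295808 ≈ -0.00012878 - 4.0045e-7*I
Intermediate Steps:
y(L, w) = √(3 + w) (y(L, w) = √(w + 3) = √(3 + w))
V(a) = √(3 + a)
1/(√(V(22) - 588) - 7765) = 1/(√(√(3 + 22) - 588) - 7765) = 1/(√(√25 - 588) - 7765) = 1/(√(5 - 588) - 7765) = 1/(√(-583) - 7765) = 1/(I*√583 - 7765) = 1/(-7765 + I*√583)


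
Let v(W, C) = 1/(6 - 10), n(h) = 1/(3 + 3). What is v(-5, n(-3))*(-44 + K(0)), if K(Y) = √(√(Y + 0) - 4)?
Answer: 11 - I/2 ≈ 11.0 - 0.5*I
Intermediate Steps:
n(h) = ⅙ (n(h) = 1/6 = ⅙)
K(Y) = √(-4 + √Y) (K(Y) = √(√Y - 4) = √(-4 + √Y))
v(W, C) = -¼ (v(W, C) = 1/(-4) = -¼)
v(-5, n(-3))*(-44 + K(0)) = -(-44 + √(-4 + √0))/4 = -(-44 + √(-4 + 0))/4 = -(-44 + √(-4))/4 = -(-44 + 2*I)/4 = 11 - I/2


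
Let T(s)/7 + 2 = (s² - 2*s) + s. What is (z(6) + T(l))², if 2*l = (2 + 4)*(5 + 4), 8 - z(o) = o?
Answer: 24029604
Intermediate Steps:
z(o) = 8 - o
l = 27 (l = ((2 + 4)*(5 + 4))/2 = (6*9)/2 = (½)*54 = 27)
T(s) = -14 - 7*s + 7*s² (T(s) = -14 + 7*((s² - 2*s) + s) = -14 + 7*(s² - s) = -14 + (-7*s + 7*s²) = -14 - 7*s + 7*s²)
(z(6) + T(l))² = ((8 - 1*6) + (-14 - 7*27 + 7*27²))² = ((8 - 6) + (-14 - 189 + 7*729))² = (2 + (-14 - 189 + 5103))² = (2 + 4900)² = 4902² = 24029604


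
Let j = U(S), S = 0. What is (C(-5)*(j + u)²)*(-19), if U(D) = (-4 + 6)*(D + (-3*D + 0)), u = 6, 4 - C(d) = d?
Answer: -6156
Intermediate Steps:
C(d) = 4 - d
U(D) = -4*D (U(D) = 2*(D - 3*D) = 2*(-2*D) = -4*D)
j = 0 (j = -4*0 = 0)
(C(-5)*(j + u)²)*(-19) = ((4 - 1*(-5))*(0 + 6)²)*(-19) = ((4 + 5)*6²)*(-19) = (9*36)*(-19) = 324*(-19) = -6156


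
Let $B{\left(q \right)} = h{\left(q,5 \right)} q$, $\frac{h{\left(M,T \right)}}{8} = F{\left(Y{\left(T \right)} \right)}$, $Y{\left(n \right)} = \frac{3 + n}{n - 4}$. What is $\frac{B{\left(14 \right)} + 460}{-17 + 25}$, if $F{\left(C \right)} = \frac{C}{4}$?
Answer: $\frac{171}{2} \approx 85.5$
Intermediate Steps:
$Y{\left(n \right)} = \frac{3 + n}{-4 + n}$
$F{\left(C \right)} = \frac{C}{4}$ ($F{\left(C \right)} = C \frac{1}{4} = \frac{C}{4}$)
$h{\left(M,T \right)} = \frac{2 \left(3 + T\right)}{-4 + T}$ ($h{\left(M,T \right)} = 8 \frac{\frac{1}{-4 + T} \left(3 + T\right)}{4} = 8 \frac{3 + T}{4 \left(-4 + T\right)} = \frac{2 \left(3 + T\right)}{-4 + T}$)
$B{\left(q \right)} = 16 q$ ($B{\left(q \right)} = \frac{2 \left(3 + 5\right)}{-4 + 5} q = 2 \cdot 1^{-1} \cdot 8 q = 2 \cdot 1 \cdot 8 q = 16 q$)
$\frac{B{\left(14 \right)} + 460}{-17 + 25} = \frac{16 \cdot 14 + 460}{-17 + 25} = \frac{224 + 460}{8} = 684 \cdot \frac{1}{8} = \frac{171}{2}$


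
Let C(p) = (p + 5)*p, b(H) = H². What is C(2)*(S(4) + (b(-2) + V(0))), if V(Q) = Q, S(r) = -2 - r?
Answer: -28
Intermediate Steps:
C(p) = p*(5 + p) (C(p) = (5 + p)*p = p*(5 + p))
C(2)*(S(4) + (b(-2) + V(0))) = (2*(5 + 2))*((-2 - 1*4) + ((-2)² + 0)) = (2*7)*((-2 - 4) + (4 + 0)) = 14*(-6 + 4) = 14*(-2) = -28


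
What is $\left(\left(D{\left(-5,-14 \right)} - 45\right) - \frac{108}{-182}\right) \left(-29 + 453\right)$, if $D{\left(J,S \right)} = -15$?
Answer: $- \frac{2292144}{91} \approx -25188.0$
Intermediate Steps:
$\left(\left(D{\left(-5,-14 \right)} - 45\right) - \frac{108}{-182}\right) \left(-29 + 453\right) = \left(\left(-15 - 45\right) - \frac{108}{-182}\right) \left(-29 + 453\right) = \left(\left(-15 - 45\right) - - \frac{54}{91}\right) 424 = \left(-60 + \frac{54}{91}\right) 424 = \left(- \frac{5406}{91}\right) 424 = - \frac{2292144}{91}$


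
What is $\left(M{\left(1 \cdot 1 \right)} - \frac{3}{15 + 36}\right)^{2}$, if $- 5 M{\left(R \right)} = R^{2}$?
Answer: $\frac{484}{7225} \approx 0.06699$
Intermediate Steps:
$M{\left(R \right)} = - \frac{R^{2}}{5}$
$\left(M{\left(1 \cdot 1 \right)} - \frac{3}{15 + 36}\right)^{2} = \left(- \frac{\left(1 \cdot 1\right)^{2}}{5} - \frac{3}{15 + 36}\right)^{2} = \left(- \frac{1^{2}}{5} - \frac{3}{51}\right)^{2} = \left(\left(- \frac{1}{5}\right) 1 - \frac{1}{17}\right)^{2} = \left(- \frac{1}{5} - \frac{1}{17}\right)^{2} = \left(- \frac{22}{85}\right)^{2} = \frac{484}{7225}$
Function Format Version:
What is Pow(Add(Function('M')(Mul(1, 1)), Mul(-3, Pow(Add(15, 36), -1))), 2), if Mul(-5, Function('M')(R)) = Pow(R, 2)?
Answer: Rational(484, 7225) ≈ 0.066990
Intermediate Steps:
Function('M')(R) = Mul(Rational(-1, 5), Pow(R, 2))
Pow(Add(Function('M')(Mul(1, 1)), Mul(-3, Pow(Add(15, 36), -1))), 2) = Pow(Add(Mul(Rational(-1, 5), Pow(Mul(1, 1), 2)), Mul(-3, Pow(Add(15, 36), -1))), 2) = Pow(Add(Mul(Rational(-1, 5), Pow(1, 2)), Mul(-3, Pow(51, -1))), 2) = Pow(Add(Mul(Rational(-1, 5), 1), Mul(-3, Rational(1, 51))), 2) = Pow(Add(Rational(-1, 5), Rational(-1, 17)), 2) = Pow(Rational(-22, 85), 2) = Rational(484, 7225)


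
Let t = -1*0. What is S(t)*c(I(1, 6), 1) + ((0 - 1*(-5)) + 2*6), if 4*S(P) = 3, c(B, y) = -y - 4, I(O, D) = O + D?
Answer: 53/4 ≈ 13.250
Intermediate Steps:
I(O, D) = D + O
c(B, y) = -4 - y
t = 0
S(P) = ¾ (S(P) = (¼)*3 = ¾)
S(t)*c(I(1, 6), 1) + ((0 - 1*(-5)) + 2*6) = 3*(-4 - 1*1)/4 + ((0 - 1*(-5)) + 2*6) = 3*(-4 - 1)/4 + ((0 + 5) + 12) = (¾)*(-5) + (5 + 12) = -15/4 + 17 = 53/4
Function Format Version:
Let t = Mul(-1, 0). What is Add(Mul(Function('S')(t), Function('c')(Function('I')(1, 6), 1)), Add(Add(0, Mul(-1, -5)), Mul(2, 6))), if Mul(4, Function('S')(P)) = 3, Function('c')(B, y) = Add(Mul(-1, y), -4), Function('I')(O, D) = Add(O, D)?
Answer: Rational(53, 4) ≈ 13.250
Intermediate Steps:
Function('I')(O, D) = Add(D, O)
Function('c')(B, y) = Add(-4, Mul(-1, y))
t = 0
Function('S')(P) = Rational(3, 4) (Function('S')(P) = Mul(Rational(1, 4), 3) = Rational(3, 4))
Add(Mul(Function('S')(t), Function('c')(Function('I')(1, 6), 1)), Add(Add(0, Mul(-1, -5)), Mul(2, 6))) = Add(Mul(Rational(3, 4), Add(-4, Mul(-1, 1))), Add(Add(0, Mul(-1, -5)), Mul(2, 6))) = Add(Mul(Rational(3, 4), Add(-4, -1)), Add(Add(0, 5), 12)) = Add(Mul(Rational(3, 4), -5), Add(5, 12)) = Add(Rational(-15, 4), 17) = Rational(53, 4)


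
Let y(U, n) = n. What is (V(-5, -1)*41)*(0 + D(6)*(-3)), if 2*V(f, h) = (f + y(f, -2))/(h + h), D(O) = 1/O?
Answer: -287/8 ≈ -35.875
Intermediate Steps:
V(f, h) = (-2 + f)/(4*h) (V(f, h) = ((f - 2)/(h + h))/2 = ((-2 + f)/((2*h)))/2 = ((-2 + f)*(1/(2*h)))/2 = ((-2 + f)/(2*h))/2 = (-2 + f)/(4*h))
(V(-5, -1)*41)*(0 + D(6)*(-3)) = (((1/4)*(-2 - 5)/(-1))*41)*(0 - 3/6) = (((1/4)*(-1)*(-7))*41)*(0 + (1/6)*(-3)) = ((7/4)*41)*(0 - 1/2) = (287/4)*(-1/2) = -287/8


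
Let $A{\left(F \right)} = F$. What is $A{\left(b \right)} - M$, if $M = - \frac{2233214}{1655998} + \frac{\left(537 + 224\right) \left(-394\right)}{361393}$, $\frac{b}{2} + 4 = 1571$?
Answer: $\frac{938448151736055}{299233042607} \approx 3136.2$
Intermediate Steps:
$b = 3134$ ($b = -8 + 2 \cdot 1571 = -8 + 3142 = 3134$)
$M = - \frac{651796205717}{299233042607}$ ($M = \left(-2233214\right) \frac{1}{1655998} + 761 \left(-394\right) \frac{1}{361393} = - \frac{1116607}{827999} - \frac{299834}{361393} = - \frac{651796205717}{299233042607} \approx -2.1782$)
$A{\left(b \right)} - M = 3134 - - \frac{651796205717}{299233042607} = 3134 + \frac{651796205717}{299233042607} = \frac{938448151736055}{299233042607}$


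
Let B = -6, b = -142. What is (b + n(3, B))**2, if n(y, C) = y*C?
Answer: 25600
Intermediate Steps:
n(y, C) = C*y
(b + n(3, B))**2 = (-142 - 6*3)**2 = (-142 - 18)**2 = (-160)**2 = 25600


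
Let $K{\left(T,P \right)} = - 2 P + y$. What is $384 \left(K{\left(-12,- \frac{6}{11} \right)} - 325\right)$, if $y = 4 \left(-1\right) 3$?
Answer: $- \frac{1418880}{11} \approx -1.2899 \cdot 10^{5}$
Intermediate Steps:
$y = -12$ ($y = \left(-4\right) 3 = -12$)
$K{\left(T,P \right)} = -12 - 2 P$ ($K{\left(T,P \right)} = - 2 P - 12 = -12 - 2 P$)
$384 \left(K{\left(-12,- \frac{6}{11} \right)} - 325\right) = 384 \left(\left(-12 - 2 \left(- \frac{6}{11}\right)\right) - 325\right) = 384 \left(\left(-12 - 2 \left(\left(-6\right) \frac{1}{11}\right)\right) - 325\right) = 384 \left(\left(-12 - - \frac{12}{11}\right) - 325\right) = 384 \left(\left(-12 + \frac{12}{11}\right) - 325\right) = 384 \left(- \frac{120}{11} - 325\right) = 384 \left(- \frac{3695}{11}\right) = - \frac{1418880}{11}$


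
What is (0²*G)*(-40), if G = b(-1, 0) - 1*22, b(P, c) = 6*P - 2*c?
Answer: 0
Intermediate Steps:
b(P, c) = -2*c + 6*P
G = -28 (G = (-2*0 + 6*(-1)) - 1*22 = (0 - 6) - 22 = -6 - 22 = -28)
(0²*G)*(-40) = (0²*(-28))*(-40) = (0*(-28))*(-40) = 0*(-40) = 0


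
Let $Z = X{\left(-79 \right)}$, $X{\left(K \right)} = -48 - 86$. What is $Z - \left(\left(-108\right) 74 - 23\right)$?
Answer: $7881$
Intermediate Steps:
$X{\left(K \right)} = -134$ ($X{\left(K \right)} = -48 - 86 = -134$)
$Z = -134$
$Z - \left(\left(-108\right) 74 - 23\right) = -134 - \left(\left(-108\right) 74 - 23\right) = -134 - \left(-7992 - 23\right) = -134 - -8015 = -134 + 8015 = 7881$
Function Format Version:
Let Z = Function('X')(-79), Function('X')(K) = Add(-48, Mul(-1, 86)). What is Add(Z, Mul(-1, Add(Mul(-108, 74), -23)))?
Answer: 7881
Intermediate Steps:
Function('X')(K) = -134 (Function('X')(K) = Add(-48, -86) = -134)
Z = -134
Add(Z, Mul(-1, Add(Mul(-108, 74), -23))) = Add(-134, Mul(-1, Add(Mul(-108, 74), -23))) = Add(-134, Mul(-1, Add(-7992, -23))) = Add(-134, Mul(-1, -8015)) = Add(-134, 8015) = 7881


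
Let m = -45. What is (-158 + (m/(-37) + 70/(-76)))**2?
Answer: 49165523289/1976836 ≈ 24871.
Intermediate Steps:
(-158 + (m/(-37) + 70/(-76)))**2 = (-158 + (-45/(-37) + 70/(-76)))**2 = (-158 + (-45*(-1/37) + 70*(-1/76)))**2 = (-158 + (45/37 - 35/38))**2 = (-158 + 415/1406)**2 = (-221733/1406)**2 = 49165523289/1976836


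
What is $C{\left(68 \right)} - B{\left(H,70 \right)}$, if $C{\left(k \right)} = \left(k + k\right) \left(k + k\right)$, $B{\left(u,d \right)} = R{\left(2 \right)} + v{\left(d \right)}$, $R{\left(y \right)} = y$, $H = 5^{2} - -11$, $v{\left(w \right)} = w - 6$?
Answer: $18430$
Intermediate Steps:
$v{\left(w \right)} = -6 + w$ ($v{\left(w \right)} = w - 6 = -6 + w$)
$H = 36$ ($H = 25 + 11 = 36$)
$B{\left(u,d \right)} = -4 + d$ ($B{\left(u,d \right)} = 2 + \left(-6 + d\right) = -4 + d$)
$C{\left(k \right)} = 4 k^{2}$ ($C{\left(k \right)} = 2 k 2 k = 4 k^{2}$)
$C{\left(68 \right)} - B{\left(H,70 \right)} = 4 \cdot 68^{2} - \left(-4 + 70\right) = 4 \cdot 4624 - 66 = 18496 - 66 = 18430$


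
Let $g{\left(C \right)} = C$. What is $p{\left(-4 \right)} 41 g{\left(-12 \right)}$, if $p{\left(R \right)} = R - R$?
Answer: $0$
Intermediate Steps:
$p{\left(R \right)} = 0$
$p{\left(-4 \right)} 41 g{\left(-12 \right)} = 0 \cdot 41 \left(-12\right) = 0 \left(-12\right) = 0$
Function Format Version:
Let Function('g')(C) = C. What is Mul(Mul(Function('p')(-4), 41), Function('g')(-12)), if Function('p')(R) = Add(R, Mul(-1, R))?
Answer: 0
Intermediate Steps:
Function('p')(R) = 0
Mul(Mul(Function('p')(-4), 41), Function('g')(-12)) = Mul(Mul(0, 41), -12) = Mul(0, -12) = 0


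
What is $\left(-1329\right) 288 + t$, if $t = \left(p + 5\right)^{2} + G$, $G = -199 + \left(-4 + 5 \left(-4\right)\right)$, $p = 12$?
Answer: $-382686$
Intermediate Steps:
$G = -223$ ($G = -199 - 24 = -223$)
$t = 66$ ($t = \left(12 + 5\right)^{2} - 223 = 17^{2} - 223 = 289 - 223 = 66$)
$\left(-1329\right) 288 + t = \left(-1329\right) 288 + 66 = -382752 + 66 = -382686$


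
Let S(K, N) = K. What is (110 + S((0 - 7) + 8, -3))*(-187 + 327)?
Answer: 15540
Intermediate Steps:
(110 + S((0 - 7) + 8, -3))*(-187 + 327) = (110 + ((0 - 7) + 8))*(-187 + 327) = (110 + (-7 + 8))*140 = (110 + 1)*140 = 111*140 = 15540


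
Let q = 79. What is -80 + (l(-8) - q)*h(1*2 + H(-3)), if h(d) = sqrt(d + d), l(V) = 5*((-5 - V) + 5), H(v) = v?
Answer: -80 - 39*I*sqrt(2) ≈ -80.0 - 55.154*I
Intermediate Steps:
l(V) = -5*V (l(V) = 5*(-V) = -5*V)
h(d) = sqrt(2)*sqrt(d) (h(d) = sqrt(2*d) = sqrt(2)*sqrt(d))
-80 + (l(-8) - q)*h(1*2 + H(-3)) = -80 + (-5*(-8) - 1*79)*(sqrt(2)*sqrt(1*2 - 3)) = -80 + (40 - 79)*(sqrt(2)*sqrt(2 - 3)) = -80 - 39*sqrt(2)*sqrt(-1) = -80 - 39*sqrt(2)*I = -80 - 39*I*sqrt(2)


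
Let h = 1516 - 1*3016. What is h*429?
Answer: -643500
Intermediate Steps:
h = -1500 (h = 1516 - 3016 = -1500)
h*429 = -1500*429 = -643500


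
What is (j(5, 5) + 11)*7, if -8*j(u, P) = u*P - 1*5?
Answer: 119/2 ≈ 59.500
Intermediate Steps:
j(u, P) = 5/8 - P*u/8 (j(u, P) = -(u*P - 1*5)/8 = -(P*u - 5)/8 = -(-5 + P*u)/8 = 5/8 - P*u/8)
(j(5, 5) + 11)*7 = ((5/8 - ⅛*5*5) + 11)*7 = ((5/8 - 25/8) + 11)*7 = (-5/2 + 11)*7 = (17/2)*7 = 119/2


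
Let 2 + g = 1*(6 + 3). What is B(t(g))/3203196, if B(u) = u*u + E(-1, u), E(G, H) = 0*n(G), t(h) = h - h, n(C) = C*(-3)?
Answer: 0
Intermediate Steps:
n(C) = -3*C
g = 7 (g = -2 + 1*(6 + 3) = -2 + 1*9 = -2 + 9 = 7)
t(h) = 0
E(G, H) = 0 (E(G, H) = 0*(-3*G) = 0)
B(u) = u² (B(u) = u*u + 0 = u² + 0 = u²)
B(t(g))/3203196 = 0²/3203196 = 0*(1/3203196) = 0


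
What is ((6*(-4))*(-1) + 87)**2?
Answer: 12321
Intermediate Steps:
((6*(-4))*(-1) + 87)**2 = (-24*(-1) + 87)**2 = (24 + 87)**2 = 111**2 = 12321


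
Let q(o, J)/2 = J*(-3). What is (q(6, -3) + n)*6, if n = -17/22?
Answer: 1137/11 ≈ 103.36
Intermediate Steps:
n = -17/22 (n = -17*1/22 = -17/22 ≈ -0.77273)
q(o, J) = -6*J (q(o, J) = 2*(J*(-3)) = 2*(-3*J) = -6*J)
(q(6, -3) + n)*6 = (-6*(-3) - 17/22)*6 = (18 - 17/22)*6 = (379/22)*6 = 1137/11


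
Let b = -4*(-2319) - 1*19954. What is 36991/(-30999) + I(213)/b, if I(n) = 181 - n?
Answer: -196998965/165503661 ≈ -1.1903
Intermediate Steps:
b = -10678 (b = 9276 - 19954 = -10678)
36991/(-30999) + I(213)/b = 36991/(-30999) + (181 - 1*213)/(-10678) = 36991*(-1/30999) + (181 - 213)*(-1/10678) = -36991/30999 - 32*(-1/10678) = -36991/30999 + 16/5339 = -196998965/165503661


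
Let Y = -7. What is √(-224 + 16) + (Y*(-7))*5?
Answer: 245 + 4*I*√13 ≈ 245.0 + 14.422*I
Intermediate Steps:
√(-224 + 16) + (Y*(-7))*5 = √(-224 + 16) - 7*(-7)*5 = √(-208) + 49*5 = 4*I*√13 + 245 = 245 + 4*I*√13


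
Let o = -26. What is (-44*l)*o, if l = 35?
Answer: 40040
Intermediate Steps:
(-44*l)*o = -44*35*(-26) = -1540*(-26) = 40040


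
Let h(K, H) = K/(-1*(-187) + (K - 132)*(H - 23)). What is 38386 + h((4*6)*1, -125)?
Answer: 620740030/16171 ≈ 38386.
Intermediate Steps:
h(K, H) = K/(187 + (-132 + K)*(-23 + H))
38386 + h((4*6)*1, -125) = 38386 + ((4*6)*1)/(3223 - 132*(-125) - 23*4*6 - 125*4*6) = 38386 + (24*1)/(3223 + 16500 - 552 - 3000) = 38386 + 24/(3223 + 16500 - 23*24 - 125*24) = 38386 + 24/(3223 + 16500 - 552 - 3000) = 38386 + 24/16171 = 620740030/16171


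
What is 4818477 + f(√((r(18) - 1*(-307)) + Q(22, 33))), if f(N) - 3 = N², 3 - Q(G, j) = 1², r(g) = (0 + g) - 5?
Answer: 4818802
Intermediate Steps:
r(g) = -5 + g (r(g) = g - 5 = -5 + g)
Q(G, j) = 2 (Q(G, j) = 3 - 1*1² = 3 - 1*1 = 3 - 1 = 2)
f(N) = 3 + N²
4818477 + f(√((r(18) - 1*(-307)) + Q(22, 33))) = 4818477 + (3 + (√(((-5 + 18) - 1*(-307)) + 2))²) = 4818477 + (3 + (√((13 + 307) + 2))²) = 4818477 + (3 + (√(320 + 2))²) = 4818477 + (3 + (√322)²) = 4818477 + (3 + 322) = 4818477 + 325 = 4818802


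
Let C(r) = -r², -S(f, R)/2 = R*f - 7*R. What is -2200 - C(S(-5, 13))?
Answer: 95144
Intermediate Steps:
S(f, R) = 14*R - 2*R*f (S(f, R) = -2*(R*f - 7*R) = -2*(-7*R + R*f) = 14*R - 2*R*f)
-2200 - C(S(-5, 13)) = -2200 - (-1)*(2*13*(7 - 1*(-5)))² = -2200 - (-1)*(2*13*(7 + 5))² = -2200 - (-1)*(2*13*12)² = -2200 - (-1)*312² = -2200 - (-1)*97344 = -2200 - 1*(-97344) = -2200 + 97344 = 95144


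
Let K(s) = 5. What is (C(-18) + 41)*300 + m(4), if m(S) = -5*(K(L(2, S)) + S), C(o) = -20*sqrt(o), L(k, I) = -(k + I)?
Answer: 12255 - 18000*I*sqrt(2) ≈ 12255.0 - 25456.0*I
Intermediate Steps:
L(k, I) = -I - k (L(k, I) = -(I + k) = -I - k)
m(S) = -25 - 5*S (m(S) = -5*(5 + S) = -25 - 5*S)
(C(-18) + 41)*300 + m(4) = (-60*I*sqrt(2) + 41)*300 + (-25 - 5*4) = (-60*I*sqrt(2) + 41)*300 + (-25 - 20) = (-60*I*sqrt(2) + 41)*300 - 45 = (41 - 60*I*sqrt(2))*300 - 45 = (12300 - 18000*I*sqrt(2)) - 45 = 12255 - 18000*I*sqrt(2)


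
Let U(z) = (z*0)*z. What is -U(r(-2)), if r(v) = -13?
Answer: 0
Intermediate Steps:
U(z) = 0 (U(z) = 0*z = 0)
-U(r(-2)) = -1*0 = 0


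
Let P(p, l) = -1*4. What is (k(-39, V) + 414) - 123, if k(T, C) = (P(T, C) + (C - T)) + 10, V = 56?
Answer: 392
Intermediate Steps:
P(p, l) = -4
k(T, C) = 6 + C - T (k(T, C) = (-4 + (C - T)) + 10 = (-4 + C - T) + 10 = 6 + C - T)
(k(-39, V) + 414) - 123 = ((6 + 56 - 1*(-39)) + 414) - 123 = ((6 + 56 + 39) + 414) - 123 = (101 + 414) - 123 = 515 - 123 = 392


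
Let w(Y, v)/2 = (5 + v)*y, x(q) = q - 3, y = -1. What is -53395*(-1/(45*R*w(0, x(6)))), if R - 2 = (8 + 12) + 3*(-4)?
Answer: -10679/1440 ≈ -7.4160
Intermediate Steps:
x(q) = -3 + q
w(Y, v) = -10 - 2*v (w(Y, v) = 2*((5 + v)*(-1)) = 2*(-5 - v) = -10 - 2*v)
R = 10 (R = 2 + ((8 + 12) + 3*(-4)) = 2 + (20 - 12) = 2 + 8 = 10)
-53395*(-1/(45*R*w(0, x(6)))) = -53395*(-1/(450*(-10 - 2*(-3 + 6)))) = -53395*(-1/(450*(-10 - 2*3))) = -53395*(-1/(450*(-10 - 6))) = -53395/((-450*(-16))) = -53395/7200 = -53395*1/7200 = -10679/1440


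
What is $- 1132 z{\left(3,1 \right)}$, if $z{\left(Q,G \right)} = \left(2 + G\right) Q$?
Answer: $-10188$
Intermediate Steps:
$z{\left(Q,G \right)} = Q \left(2 + G\right)$
$- 1132 z{\left(3,1 \right)} = - 1132 \cdot 3 \left(2 + 1\right) = - 1132 \cdot 3 \cdot 3 = \left(-1132\right) 9 = -10188$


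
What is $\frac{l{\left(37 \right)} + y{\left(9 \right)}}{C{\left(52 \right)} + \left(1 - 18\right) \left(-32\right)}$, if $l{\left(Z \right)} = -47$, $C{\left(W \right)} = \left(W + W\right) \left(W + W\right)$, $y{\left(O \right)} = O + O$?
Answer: $- \frac{29}{11360} \approx -0.0025528$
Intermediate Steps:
$y{\left(O \right)} = 2 O$
$C{\left(W \right)} = 4 W^{2}$ ($C{\left(W \right)} = 2 W 2 W = 4 W^{2}$)
$\frac{l{\left(37 \right)} + y{\left(9 \right)}}{C{\left(52 \right)} + \left(1 - 18\right) \left(-32\right)} = \frac{-47 + 2 \cdot 9}{4 \cdot 52^{2} + \left(1 - 18\right) \left(-32\right)} = \frac{-47 + 18}{4 \cdot 2704 - -544} = - \frac{29}{10816 + 544} = - \frac{29}{11360}$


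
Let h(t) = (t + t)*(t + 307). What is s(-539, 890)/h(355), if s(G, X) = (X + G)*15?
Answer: 1053/94004 ≈ 0.011202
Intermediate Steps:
s(G, X) = 15*G + 15*X (s(G, X) = (G + X)*15 = 15*G + 15*X)
h(t) = 2*t*(307 + t) (h(t) = (2*t)*(307 + t) = 2*t*(307 + t))
s(-539, 890)/h(355) = (15*(-539) + 15*890)/((2*355*(307 + 355))) = (-8085 + 13350)/((2*355*662)) = 5265/470020 = 5265*(1/470020) = 1053/94004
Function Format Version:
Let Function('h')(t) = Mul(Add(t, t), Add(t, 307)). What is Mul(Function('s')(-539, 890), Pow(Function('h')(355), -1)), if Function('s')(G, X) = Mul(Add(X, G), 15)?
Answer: Rational(1053, 94004) ≈ 0.011202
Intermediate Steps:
Function('s')(G, X) = Add(Mul(15, G), Mul(15, X)) (Function('s')(G, X) = Mul(Add(G, X), 15) = Add(Mul(15, G), Mul(15, X)))
Function('h')(t) = Mul(2, t, Add(307, t)) (Function('h')(t) = Mul(Mul(2, t), Add(307, t)) = Mul(2, t, Add(307, t)))
Mul(Function('s')(-539, 890), Pow(Function('h')(355), -1)) = Mul(Add(Mul(15, -539), Mul(15, 890)), Pow(Mul(2, 355, Add(307, 355)), -1)) = Mul(Add(-8085, 13350), Pow(Mul(2, 355, 662), -1)) = Mul(5265, Pow(470020, -1)) = Mul(5265, Rational(1, 470020)) = Rational(1053, 94004)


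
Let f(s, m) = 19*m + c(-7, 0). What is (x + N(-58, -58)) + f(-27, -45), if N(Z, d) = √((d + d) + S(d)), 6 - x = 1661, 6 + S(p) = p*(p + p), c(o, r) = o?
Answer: -2517 + 3*√734 ≈ -2435.7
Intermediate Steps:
S(p) = -6 + 2*p² (S(p) = -6 + p*(p + p) = -6 + p*(2*p) = -6 + 2*p²)
x = -1655 (x = 6 - 1*1661 = 6 - 1661 = -1655)
N(Z, d) = √(-6 + 2*d + 2*d²) (N(Z, d) = √((d + d) + (-6 + 2*d²)) = √(2*d + (-6 + 2*d²)) = √(-6 + 2*d + 2*d²))
f(s, m) = -7 + 19*m (f(s, m) = 19*m - 7 = -7 + 19*m)
(x + N(-58, -58)) + f(-27, -45) = (-1655 + √(-6 + 2*(-58) + 2*(-58)²)) + (-7 + 19*(-45)) = (-1655 + √(-6 - 116 + 2*3364)) + (-7 - 855) = (-1655 + √(-6 - 116 + 6728)) - 862 = (-1655 + √6606) - 862 = (-1655 + 3*√734) - 862 = -2517 + 3*√734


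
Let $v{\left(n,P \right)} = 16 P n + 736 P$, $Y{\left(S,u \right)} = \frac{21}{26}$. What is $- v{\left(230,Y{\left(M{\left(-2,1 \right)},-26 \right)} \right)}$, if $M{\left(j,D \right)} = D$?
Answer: $- \frac{46368}{13} \approx -3566.8$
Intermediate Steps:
$Y{\left(S,u \right)} = \frac{21}{26}$ ($Y{\left(S,u \right)} = 21 \cdot \frac{1}{26} = \frac{21}{26}$)
$v{\left(n,P \right)} = 736 P + 16 P n$ ($v{\left(n,P \right)} = 16 P n + 736 P = 736 P + 16 P n$)
$- v{\left(230,Y{\left(M{\left(-2,1 \right)},-26 \right)} \right)} = - \frac{16 \cdot 21 \left(46 + 230\right)}{26} = - \frac{16 \cdot 21 \cdot 276}{26} = \left(-1\right) \frac{46368}{13} = - \frac{46368}{13}$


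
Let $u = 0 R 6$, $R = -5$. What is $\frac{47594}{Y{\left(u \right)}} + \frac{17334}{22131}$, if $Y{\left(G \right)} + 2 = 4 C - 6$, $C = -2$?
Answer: $- \frac{58501415}{19672} \approx -2973.8$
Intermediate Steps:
$u = 0$ ($u = 0 \left(-5\right) 6 = 0 \cdot 6 = 0$)
$Y{\left(G \right)} = -16$ ($Y{\left(G \right)} = -2 + \left(4 \left(-2\right) - 6\right) = -2 - 14 = -16$)
$\frac{47594}{Y{\left(u \right)}} + \frac{17334}{22131} = \frac{47594}{-16} + \frac{17334}{22131} = 47594 \left(- \frac{1}{16}\right) + 17334 \cdot \frac{1}{22131} = - \frac{23797}{8} + \frac{1926}{2459} = - \frac{58501415}{19672}$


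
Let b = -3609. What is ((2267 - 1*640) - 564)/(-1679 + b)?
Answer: -1063/5288 ≈ -0.20102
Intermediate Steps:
((2267 - 1*640) - 564)/(-1679 + b) = ((2267 - 1*640) - 564)/(-1679 - 3609) = ((2267 - 640) - 564)/(-5288) = (1627 - 564)*(-1/5288) = 1063*(-1/5288) = -1063/5288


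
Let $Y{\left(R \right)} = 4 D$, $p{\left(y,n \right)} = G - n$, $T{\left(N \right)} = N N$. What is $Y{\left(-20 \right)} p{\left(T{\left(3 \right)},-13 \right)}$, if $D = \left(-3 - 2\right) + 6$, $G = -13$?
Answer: $0$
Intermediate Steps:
$D = 1$ ($D = -5 + 6 = 1$)
$T{\left(N \right)} = N^{2}$
$p{\left(y,n \right)} = -13 - n$
$Y{\left(R \right)} = 4$ ($Y{\left(R \right)} = 4 \cdot 1 = 4$)
$Y{\left(-20 \right)} p{\left(T{\left(3 \right)},-13 \right)} = 4 \left(-13 - -13\right) = 4 \left(-13 + 13\right) = 4 \cdot 0 = 0$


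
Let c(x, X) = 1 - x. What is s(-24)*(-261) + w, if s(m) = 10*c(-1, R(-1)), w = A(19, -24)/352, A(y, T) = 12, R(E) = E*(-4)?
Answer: -459357/88 ≈ -5220.0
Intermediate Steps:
R(E) = -4*E
w = 3/88 (w = 12/352 = 12*(1/352) = 3/88 ≈ 0.034091)
s(m) = 20 (s(m) = 10*(1 - 1*(-1)) = 10*(1 + 1) = 10*2 = 20)
s(-24)*(-261) + w = 20*(-261) + 3/88 = -5220 + 3/88 = -459357/88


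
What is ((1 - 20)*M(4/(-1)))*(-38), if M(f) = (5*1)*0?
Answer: 0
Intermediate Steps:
M(f) = 0 (M(f) = 5*0 = 0)
((1 - 20)*M(4/(-1)))*(-38) = ((1 - 20)*0)*(-38) = -19*0*(-38) = 0*(-38) = 0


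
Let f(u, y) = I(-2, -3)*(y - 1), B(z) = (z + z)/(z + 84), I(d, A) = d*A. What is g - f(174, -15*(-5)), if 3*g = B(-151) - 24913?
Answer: -1758113/201 ≈ -8746.8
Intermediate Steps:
I(d, A) = A*d
B(z) = 2*z/(84 + z) (B(z) = (2*z)/(84 + z) = 2*z/(84 + z))
f(u, y) = -6 + 6*y (f(u, y) = (-3*(-2))*(y - 1) = 6*(-1 + y) = -6 + 6*y)
g = -1668869/201 (g = (2*(-151)/(84 - 151) - 24913)/3 = (2*(-151)/(-67) - 24913)/3 = (2*(-151)*(-1/67) - 24913)/3 = (302/67 - 24913)/3 = (1/3)*(-1668869/67) = -1668869/201 ≈ -8302.8)
g - f(174, -15*(-5)) = -1668869/201 - (-6 + 6*(-15*(-5))) = -1668869/201 - (-6 + 6*75) = -1668869/201 - (-6 + 450) = -1668869/201 - 1*444 = -1668869/201 - 444 = -1758113/201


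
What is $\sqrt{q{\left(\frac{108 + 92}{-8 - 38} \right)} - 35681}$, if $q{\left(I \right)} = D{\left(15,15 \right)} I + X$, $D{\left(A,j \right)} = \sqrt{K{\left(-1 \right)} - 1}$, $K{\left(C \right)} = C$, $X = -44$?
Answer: $\frac{5 \sqrt{-755941 - 92 i \sqrt{2}}}{23} \approx 0.016266 - 189.01 i$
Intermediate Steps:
$D{\left(A,j \right)} = i \sqrt{2}$ ($D{\left(A,j \right)} = \sqrt{-1 - 1} = \sqrt{-2} = i \sqrt{2}$)
$q{\left(I \right)} = -44 + i I \sqrt{2}$ ($q{\left(I \right)} = i \sqrt{2} I - 44 = i I \sqrt{2} - 44 = -44 + i I \sqrt{2}$)
$\sqrt{q{\left(\frac{108 + 92}{-8 - 38} \right)} - 35681} = \sqrt{\left(-44 + i \frac{108 + 92}{-8 - 38} \sqrt{2}\right) - 35681} = \sqrt{\left(-44 + i \frac{200}{-46} \sqrt{2}\right) - 35681} = \sqrt{\left(-44 + i 200 \left(- \frac{1}{46}\right) \sqrt{2}\right) - 35681} = \sqrt{\left(-44 + i \left(- \frac{100}{23}\right) \sqrt{2}\right) - 35681} = \sqrt{\left(-44 - \frac{100 i \sqrt{2}}{23}\right) - 35681} = \sqrt{-35725 - \frac{100 i \sqrt{2}}{23}}$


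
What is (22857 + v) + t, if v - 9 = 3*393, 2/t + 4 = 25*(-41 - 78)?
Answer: 71630053/2979 ≈ 24045.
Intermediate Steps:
t = -2/2979 (t = 2/(-4 + 25*(-41 - 78)) = 2/(-4 + 25*(-119)) = 2/(-4 - 2975) = 2/(-2979) = 2*(-1/2979) = -2/2979 ≈ -0.00067137)
v = 1188 (v = 9 + 3*393 = 9 + 1179 = 1188)
(22857 + v) + t = (22857 + 1188) - 2/2979 = 24045 - 2/2979 = 71630053/2979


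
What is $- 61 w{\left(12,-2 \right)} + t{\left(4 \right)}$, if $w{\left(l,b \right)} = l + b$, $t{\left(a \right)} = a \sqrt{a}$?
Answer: $-602$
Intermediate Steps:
$t{\left(a \right)} = a^{\frac{3}{2}}$
$w{\left(l,b \right)} = b + l$
$- 61 w{\left(12,-2 \right)} + t{\left(4 \right)} = - 61 \left(-2 + 12\right) + 4^{\frac{3}{2}} = \left(-61\right) 10 + 8 = -610 + 8 = -602$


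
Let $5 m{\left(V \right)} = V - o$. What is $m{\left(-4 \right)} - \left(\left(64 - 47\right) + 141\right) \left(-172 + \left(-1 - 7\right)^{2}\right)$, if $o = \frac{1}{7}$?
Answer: $\frac{597211}{35} \approx 17063.0$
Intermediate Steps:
$o = \frac{1}{7} \approx 0.14286$
$m{\left(V \right)} = - \frac{1}{35} + \frac{V}{5}$ ($m{\left(V \right)} = \frac{V - \frac{1}{7}}{5} = \frac{- \frac{1}{7} + V}{5} = - \frac{1}{35} + \frac{V}{5}$)
$m{\left(-4 \right)} - \left(\left(64 - 47\right) + 141\right) \left(-172 + \left(-1 - 7\right)^{2}\right) = \left(- \frac{1}{35} + \frac{1}{5} \left(-4\right)\right) - \left(\left(64 - 47\right) + 141\right) \left(-172 + \left(-1 - 7\right)^{2}\right) = \left(- \frac{1}{35} - \frac{4}{5}\right) - \left(\left(64 - 47\right) + 141\right) \left(-172 + \left(-8\right)^{2}\right) = - \frac{29}{35} - \left(17 + 141\right) \left(-172 + 64\right) = - \frac{29}{35} - 158 \left(-108\right) = - \frac{29}{35} - -17064 = - \frac{29}{35} + 17064 = \frac{597211}{35}$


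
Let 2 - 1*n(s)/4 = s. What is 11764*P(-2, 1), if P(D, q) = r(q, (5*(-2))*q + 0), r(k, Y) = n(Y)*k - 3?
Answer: 529380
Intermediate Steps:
n(s) = 8 - 4*s
r(k, Y) = -3 + k*(8 - 4*Y) (r(k, Y) = (8 - 4*Y)*k - 3 = k*(8 - 4*Y) - 3 = -3 + k*(8 - 4*Y))
P(D, q) = -3 - 4*q*(-2 - 10*q) (P(D, q) = -3 - 4*q*(-2 + ((5*(-2))*q + 0)) = -3 - 4*q*(-2 + (-10*q + 0)) = -3 - 4*q*(-2 - 10*q))
11764*P(-2, 1) = 11764*(-3 + 8*1 + 40*1²) = 11764*(-3 + 8 + 40*1) = 11764*(-3 + 8 + 40) = 11764*45 = 529380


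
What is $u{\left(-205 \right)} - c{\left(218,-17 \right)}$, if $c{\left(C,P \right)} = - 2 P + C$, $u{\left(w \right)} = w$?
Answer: $-457$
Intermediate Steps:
$c{\left(C,P \right)} = C - 2 P$
$u{\left(-205 \right)} - c{\left(218,-17 \right)} = -205 - \left(218 - -34\right) = -205 - \left(218 + 34\right) = -205 - 252 = -457$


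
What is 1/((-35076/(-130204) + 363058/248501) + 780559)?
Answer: 8088956051/6313921443218736 ≈ 1.2811e-6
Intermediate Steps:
1/((-35076/(-130204) + 363058/248501) + 780559) = 1/((-35076*(-1/130204) + 363058*(1/248501)) + 780559) = 1/((8769/32551 + 363058/248501) + 780559) = 1/(13997006227/8088956051 + 780559) = 1/(6313921443218736/8088956051) = 8088956051/6313921443218736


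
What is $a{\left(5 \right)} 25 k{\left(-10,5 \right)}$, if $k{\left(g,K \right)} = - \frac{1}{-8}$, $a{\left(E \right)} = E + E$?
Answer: $\frac{125}{4} \approx 31.25$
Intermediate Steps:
$a{\left(E \right)} = 2 E$
$k{\left(g,K \right)} = \frac{1}{8}$ ($k{\left(g,K \right)} = \left(-1\right) \left(- \frac{1}{8}\right) = \frac{1}{8}$)
$a{\left(5 \right)} 25 k{\left(-10,5 \right)} = 2 \cdot 5 \cdot 25 \cdot \frac{1}{8} = 10 \cdot 25 \cdot \frac{1}{8} = 250 \cdot \frac{1}{8} = \frac{125}{4}$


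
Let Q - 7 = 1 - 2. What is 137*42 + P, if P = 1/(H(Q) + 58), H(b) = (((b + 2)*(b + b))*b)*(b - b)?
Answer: 333733/58 ≈ 5754.0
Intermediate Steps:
Q = 6 (Q = 7 + (1 - 2) = 7 - 1 = 6)
H(b) = 0 (H(b) = (((2 + b)*(2*b))*b)*0 = ((2*b*(2 + b))*b)*0 = (2*b**2*(2 + b))*0 = 0)
P = 1/58 (P = 1/(0 + 58) = 1/58 ≈ 0.017241)
137*42 + P = 137*42 + 1/58 = 5754 + 1/58 = 333733/58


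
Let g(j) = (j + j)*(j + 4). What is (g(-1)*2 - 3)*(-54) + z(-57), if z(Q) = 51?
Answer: 861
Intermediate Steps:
g(j) = 2*j*(4 + j) (g(j) = (2*j)*(4 + j) = 2*j*(4 + j))
(g(-1)*2 - 3)*(-54) + z(-57) = ((2*(-1)*(4 - 1))*2 - 3)*(-54) + 51 = ((2*(-1)*3)*2 - 3)*(-54) + 51 = (-6*2 - 3)*(-54) + 51 = (-12 - 3)*(-54) + 51 = -15*(-54) + 51 = 810 + 51 = 861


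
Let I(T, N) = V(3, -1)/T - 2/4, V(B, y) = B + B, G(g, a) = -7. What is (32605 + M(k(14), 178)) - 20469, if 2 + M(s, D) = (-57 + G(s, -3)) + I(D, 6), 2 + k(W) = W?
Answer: 2148377/178 ≈ 12070.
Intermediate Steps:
V(B, y) = 2*B
k(W) = -2 + W
I(T, N) = -½ + 6/T (I(T, N) = (2*3)/T - 2/4 = 6/T - 2*¼ = 6/T - ½ = -½ + 6/T)
M(s, D) = -66 + (12 - D)/(2*D) (M(s, D) = -2 + ((-57 - 7) + (12 - D)/(2*D)) = -2 + (-64 + (12 - D)/(2*D)) = -66 + (12 - D)/(2*D))
(32605 + M(k(14), 178)) - 20469 = (32605 + (-133/2 + 6/178)) - 20469 = (32605 + (-133/2 + 6*(1/178))) - 20469 = (32605 + (-133/2 + 3/89)) - 20469 = (32605 - 11831/178) - 20469 = 5791859/178 - 20469 = 2148377/178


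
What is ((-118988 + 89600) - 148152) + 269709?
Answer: 92169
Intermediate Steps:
((-118988 + 89600) - 148152) + 269709 = (-29388 - 148152) + 269709 = -177540 + 269709 = 92169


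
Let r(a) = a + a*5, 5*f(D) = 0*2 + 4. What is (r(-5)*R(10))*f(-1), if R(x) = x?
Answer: -240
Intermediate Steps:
f(D) = ⅘ (f(D) = (0*2 + 4)/5 = (0 + 4)/5 = (⅕)*4 = ⅘)
r(a) = 6*a (r(a) = a + 5*a = 6*a)
(r(-5)*R(10))*f(-1) = ((6*(-5))*10)*(⅘) = -30*10*(⅘) = -300*⅘ = -240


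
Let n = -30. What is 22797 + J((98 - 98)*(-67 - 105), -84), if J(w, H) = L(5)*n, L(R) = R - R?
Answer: 22797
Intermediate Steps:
L(R) = 0
J(w, H) = 0 (J(w, H) = 0*(-30) = 0)
22797 + J((98 - 98)*(-67 - 105), -84) = 22797 + 0 = 22797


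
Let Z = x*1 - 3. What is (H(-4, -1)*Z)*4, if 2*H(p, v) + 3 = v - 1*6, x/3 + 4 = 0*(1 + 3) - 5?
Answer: 600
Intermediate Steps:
x = -27 (x = -12 + 3*(0*(1 + 3) - 5) = -12 + 3*(0*4 - 5) = -12 + 3*(0 - 5) = -12 + 3*(-5) = -12 - 15 = -27)
H(p, v) = -9/2 + v/2 (H(p, v) = -3/2 + (v - 1*6)/2 = -3/2 + (v - 6)/2 = -3/2 + (-6 + v)/2 = -3/2 + (-3 + v/2) = -9/2 + v/2)
Z = -30 (Z = -27*1 - 3 = -27 - 3 = -30)
(H(-4, -1)*Z)*4 = ((-9/2 + (1/2)*(-1))*(-30))*4 = ((-9/2 - 1/2)*(-30))*4 = -5*(-30)*4 = 150*4 = 600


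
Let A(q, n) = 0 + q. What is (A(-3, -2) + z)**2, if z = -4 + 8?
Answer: 1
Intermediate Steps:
A(q, n) = q
z = 4
(A(-3, -2) + z)**2 = (-3 + 4)**2 = 1**2 = 1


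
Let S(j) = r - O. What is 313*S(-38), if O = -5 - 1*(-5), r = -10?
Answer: -3130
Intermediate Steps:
O = 0 (O = -5 + 5 = 0)
S(j) = -10 (S(j) = -10 - 1*0 = -10 + 0 = -10)
313*S(-38) = 313*(-10) = -3130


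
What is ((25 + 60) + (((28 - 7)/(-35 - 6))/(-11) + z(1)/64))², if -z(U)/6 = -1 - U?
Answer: 378285272401/52070656 ≈ 7264.8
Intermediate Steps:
z(U) = 6 + 6*U (z(U) = -6*(-1 - U) = 6 + 6*U)
((25 + 60) + (((28 - 7)/(-35 - 6))/(-11) + z(1)/64))² = ((25 + 60) + (((28 - 7)/(-35 - 6))/(-11) + (6 + 6*1)/64))² = (85 + ((21/(-41))*(-1/11) + (6 + 6)*(1/64)))² = (85 + ((21*(-1/41))*(-1/11) + 12*(1/64)))² = (85 + (-21/41*(-1/11) + 3/16))² = (85 + (21/451 + 3/16))² = (85 + 1689/7216)² = (615049/7216)² = 378285272401/52070656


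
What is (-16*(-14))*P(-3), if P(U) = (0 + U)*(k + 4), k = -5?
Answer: 672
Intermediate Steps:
P(U) = -U (P(U) = (0 + U)*(-5 + 4) = U*(-1) = -U)
(-16*(-14))*P(-3) = (-16*(-14))*(-1*(-3)) = 224*3 = 672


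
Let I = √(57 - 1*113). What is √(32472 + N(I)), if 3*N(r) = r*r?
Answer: 4*√18255/3 ≈ 180.15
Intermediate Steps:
I = 2*I*√14 (I = √(57 - 113) = √(-56) = 2*I*√14 ≈ 7.4833*I)
N(r) = r²/3 (N(r) = (r*r)/3 = r²/3)
√(32472 + N(I)) = √(32472 + (2*I*√14)²/3) = √(32472 + (⅓)*(-56)) = √(32472 - 56/3) = √(97360/3) = 4*√18255/3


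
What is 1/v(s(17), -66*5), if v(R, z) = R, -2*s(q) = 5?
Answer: -⅖ ≈ -0.40000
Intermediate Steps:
s(q) = -5/2 (s(q) = -½*5 = -5/2)
1/v(s(17), -66*5) = 1/(-5/2) = -⅖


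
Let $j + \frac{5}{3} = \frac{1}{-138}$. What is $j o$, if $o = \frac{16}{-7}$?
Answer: $\frac{88}{23} \approx 3.8261$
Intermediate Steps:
$o = - \frac{16}{7}$ ($o = 16 \left(- \frac{1}{7}\right) = - \frac{16}{7} \approx -2.2857$)
$j = - \frac{77}{46}$ ($j = - \frac{5}{3} + \frac{1}{-138} = - \frac{5}{3} - \frac{1}{138} = - \frac{77}{46} \approx -1.6739$)
$j o = \left(- \frac{77}{46}\right) \left(- \frac{16}{7}\right) = \frac{88}{23}$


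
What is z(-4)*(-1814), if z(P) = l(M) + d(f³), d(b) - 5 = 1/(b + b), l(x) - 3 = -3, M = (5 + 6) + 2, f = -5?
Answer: -1132843/125 ≈ -9062.8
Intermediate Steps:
M = 13 (M = 11 + 2 = 13)
l(x) = 0 (l(x) = 3 - 3 = 0)
d(b) = 5 + 1/(2*b) (d(b) = 5 + 1/(b + b) = 5 + 1/(2*b))
z(P) = 1249/250 (z(P) = 0 + (5 + 1/(2*((-5)³))) = 0 + (5 + (½)/(-125)) = 0 + (5 + (½)*(-1/125)) = 0 + (5 - 1/250) = 0 + 1249/250 = 1249/250)
z(-4)*(-1814) = (1249/250)*(-1814) = -1132843/125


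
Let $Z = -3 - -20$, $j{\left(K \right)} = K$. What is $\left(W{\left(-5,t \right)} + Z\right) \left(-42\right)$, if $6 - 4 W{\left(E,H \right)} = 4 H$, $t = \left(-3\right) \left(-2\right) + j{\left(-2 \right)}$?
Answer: $-609$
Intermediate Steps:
$Z = 17$ ($Z = -3 + 20 = 17$)
$t = 4$ ($t = \left(-3\right) \left(-2\right) - 2 = 6 - 2 = 4$)
$W{\left(E,H \right)} = \frac{3}{2} - H$ ($W{\left(E,H \right)} = \frac{3}{2} - \frac{4 H}{4} = \frac{3}{2} - H$)
$\left(W{\left(-5,t \right)} + Z\right) \left(-42\right) = \left(\left(\frac{3}{2} - 4\right) + 17\right) \left(-42\right) = \left(- \frac{5}{2} + 17\right) \left(-42\right) = \frac{29}{2} \left(-42\right) = -609$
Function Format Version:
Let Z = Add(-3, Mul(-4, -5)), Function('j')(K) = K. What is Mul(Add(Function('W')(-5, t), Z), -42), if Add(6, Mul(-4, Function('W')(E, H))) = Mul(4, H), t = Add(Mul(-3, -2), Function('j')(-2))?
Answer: -609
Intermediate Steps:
Z = 17 (Z = Add(-3, 20) = 17)
t = 4 (t = Add(Mul(-3, -2), -2) = Add(6, -2) = 4)
Function('W')(E, H) = Add(Rational(3, 2), Mul(-1, H)) (Function('W')(E, H) = Add(Rational(3, 2), Mul(Rational(-1, 4), Mul(4, H))) = Add(Rational(3, 2), Mul(-1, H)))
Mul(Add(Function('W')(-5, t), Z), -42) = Mul(Add(Add(Rational(3, 2), Mul(-1, 4)), 17), -42) = Mul(Add(Add(Rational(3, 2), -4), 17), -42) = Mul(Add(Rational(-5, 2), 17), -42) = Mul(Rational(29, 2), -42) = -609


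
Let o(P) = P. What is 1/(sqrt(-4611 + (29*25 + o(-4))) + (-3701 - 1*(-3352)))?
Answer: -349/125691 - I*sqrt(3890)/125691 ≈ -0.0027766 - 0.00049622*I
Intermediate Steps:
1/(sqrt(-4611 + (29*25 + o(-4))) + (-3701 - 1*(-3352))) = 1/(sqrt(-4611 + (29*25 - 4)) + (-3701 - 1*(-3352))) = 1/(sqrt(-4611 + (725 - 4)) + (-3701 + 3352)) = 1/(sqrt(-4611 + 721) - 349) = 1/(sqrt(-3890) - 349) = 1/(I*sqrt(3890) - 349) = 1/(-349 + I*sqrt(3890))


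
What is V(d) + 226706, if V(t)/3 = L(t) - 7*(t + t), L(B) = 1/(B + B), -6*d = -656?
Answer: 145706793/656 ≈ 2.2211e+5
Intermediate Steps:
d = 328/3 (d = -⅙*(-656) = 328/3 ≈ 109.33)
L(B) = 1/(2*B)
V(t) = -42*t + 3/(2*t) (V(t) = 3*(1/(2*t) - 7*(t + t)) = 3*(1/(2*t) - 14*t) = -42*t + 3/(2*t))
V(d) + 226706 = (-42*328/3 + 3/(2*(328/3))) + 226706 = (-4592 + (3/2)*(3/328)) + 226706 = (-4592 + 9/656) + 226706 = -3012343/656 + 226706 = 145706793/656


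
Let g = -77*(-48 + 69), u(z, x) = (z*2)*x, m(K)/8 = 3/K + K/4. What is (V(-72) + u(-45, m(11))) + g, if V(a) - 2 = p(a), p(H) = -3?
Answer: -41738/11 ≈ -3794.4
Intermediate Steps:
m(K) = 2*K + 24/K (m(K) = 8*(3/K + K/4) = 2*K + 24/K)
u(z, x) = 2*x*z (u(z, x) = (2*z)*x = 2*x*z)
V(a) = -1 (V(a) = 2 - 3 = -1)
g = -1617 (g = -77*21 = -1617)
(V(-72) + u(-45, m(11))) + g = (-1 + 2*(2*11 + 24/11)*(-45)) - 1617 = (-1 + 2*(22 + 24*(1/11))*(-45)) - 1617 = (-1 + 2*(22 + 24/11)*(-45)) - 1617 = (-1 + 2*(266/11)*(-45)) - 1617 = (-1 - 23940/11) - 1617 = -23951/11 - 1617 = -41738/11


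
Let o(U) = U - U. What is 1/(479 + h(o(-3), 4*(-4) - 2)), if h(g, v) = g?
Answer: 1/479 ≈ 0.0020877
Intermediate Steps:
o(U) = 0
1/(479 + h(o(-3), 4*(-4) - 2)) = 1/(479 + 0) = 1/479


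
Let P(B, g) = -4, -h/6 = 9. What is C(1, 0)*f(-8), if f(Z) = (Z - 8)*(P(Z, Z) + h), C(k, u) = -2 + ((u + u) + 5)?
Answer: 2784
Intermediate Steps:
h = -54 (h = -6*9 = -54)
C(k, u) = 3 + 2*u (C(k, u) = -2 + (2*u + 5) = -2 + (5 + 2*u) = 3 + 2*u)
f(Z) = 464 - 58*Z (f(Z) = (Z - 8)*(-4 - 54) = (-8 + Z)*(-58) = 464 - 58*Z)
C(1, 0)*f(-8) = (3 + 2*0)*(464 - 58*(-8)) = (3 + 0)*(464 + 464) = 3*928 = 2784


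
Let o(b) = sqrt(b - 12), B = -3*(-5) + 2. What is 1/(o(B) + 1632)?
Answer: 1632/2663419 - sqrt(5)/2663419 ≈ 0.00061191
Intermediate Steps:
B = 17 (B = 15 + 2 = 17)
o(b) = sqrt(-12 + b)
1/(o(B) + 1632) = 1/(sqrt(-12 + 17) + 1632) = 1/(sqrt(5) + 1632) = 1/(1632 + sqrt(5))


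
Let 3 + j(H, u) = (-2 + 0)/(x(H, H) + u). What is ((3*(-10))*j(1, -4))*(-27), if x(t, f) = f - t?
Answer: -2025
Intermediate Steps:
j(H, u) = -3 - 2/u (j(H, u) = -3 + (-2 + 0)/((H - H) + u) = -3 - 2/(0 + u) = -3 - 2/u)
((3*(-10))*j(1, -4))*(-27) = ((3*(-10))*(-3 - 2/(-4)))*(-27) = -30*(-3 - 2*(-¼))*(-27) = -30*(-3 + ½)*(-27) = -30*(-5/2)*(-27) = 75*(-27) = -2025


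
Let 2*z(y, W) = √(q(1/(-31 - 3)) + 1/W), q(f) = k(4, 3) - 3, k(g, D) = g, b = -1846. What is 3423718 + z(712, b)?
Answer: 3423718 + 3*√378430/3692 ≈ 3.4237e+6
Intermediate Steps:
q(f) = 1 (q(f) = 4 - 3 = 1)
z(y, W) = √(1 + 1/W)/2
3423718 + z(712, b) = 3423718 + √((1 - 1846)/(-1846))/2 = 3423718 + √(-1/1846*(-1845))/2 = 3423718 + √(1845/1846)/2 = 3423718 + (3*√378430/1846)/2 = 3423718 + 3*√378430/3692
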